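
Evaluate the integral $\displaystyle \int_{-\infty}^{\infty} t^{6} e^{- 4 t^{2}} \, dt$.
$\frac{15 \sqrt{\pi}}{1024}$

Consider the simpler parametrised integral
$$J(a) = \int_{-\infty}^{\infty} e^{- a t^{2}} \, dt = \frac{\sqrt{\pi}}{\sqrt{a}}.$$

Differentiating under the integral sign brings down a factor of $(-t^2)$:
$$\frac{dJ}{da} = \int_{-\infty}^{\infty} - t^{2} e^{- a t^{2}} \, dt = - \frac{\sqrt{\pi}}{2 a^{\frac{3}{2}}}.$$

Repeating $3$ times in total — each differentiation brings down another $(-t^2)$ — gives
$$\frac{d^{3}J}{da^{3}} = \int_{-\infty}^{\infty} - t^{6} e^{- a t^{2}} \, dt = - \frac{15 \sqrt{\pi}}{8 a^{\frac{7}{2}}},$$
and the integrand here is $(-1)^{3}$ times the target integrand, so $I = (-1)^{3}\,\frac{d^{3}J}{da^{3}} = \frac{15 \sqrt{\pi}}{8 a^{\frac{7}{2}}}$.

Setting $a = 4$:
$$I = \frac{15 \sqrt{\pi}}{1024}.$$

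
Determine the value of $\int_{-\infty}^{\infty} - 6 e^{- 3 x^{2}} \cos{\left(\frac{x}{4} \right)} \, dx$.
$- \frac{2 \sqrt{3} \sqrt{\pi}}{e^{\frac{1}{192}}}$

Let $b$ denote the cosine frequency and define $I(b) = \int_{-\infty}^{\infty} - 6 e^{- 3 x^{2}} \cos{\left(b x \right)} \, dx$.

Differentiating under the integral sign,
$$I'(b) = \int_{-\infty}^{\infty} 6 x e^{- 3 x^{2}} \sin{\left(b x \right)} \, dx.$$

Integrate $\int_{-\infty}^{\infty} x \sin(b x)\, e^{- 3 x^{2}}\, dx$ by parts with $u = \sin(b x)$ and $dv = x\, e^{- 3 x^{2}}\, dx$, giving $v = - \frac{e^{- 3 x^{2}}}{6}$. The boundary term vanishes and
$$\int_{-\infty}^{\infty} x \sin(b x)\, e^{- 3 x^{2}}\, dx = \frac{b}{6} \int_{-\infty}^{\infty} \cos(b x)\, e^{- 3 x^{2}}\, dx,$$
so $I'(b) = - \frac{b}{6}\, I(b)$.

This is a separable first-order ODE; solving with the initial condition $I(0) = \int_{-\infty}^{\infty} - 6 e^{- 3 x^{2}}\,dx = - 2 \sqrt{3} \sqrt{\pi}$ gives
$$I(b) = - 2 \sqrt{3} \sqrt{\pi} e^{- \frac{b^{2}}{12}}.$$

Setting $b = \frac{1}{4}$:
$$I = - \frac{2 \sqrt{3} \sqrt{\pi}}{e^{\frac{1}{192}}}.$$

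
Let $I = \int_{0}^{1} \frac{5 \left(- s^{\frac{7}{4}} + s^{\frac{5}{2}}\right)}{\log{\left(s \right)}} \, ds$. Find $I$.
$- \log{\left(\frac{161051}{537824} \right)}$

Introduce a parameter $a$ in the exponent: let $I(a) = \int_{0}^{1} \frac{5 \left(s^{\frac{5}{2}} - s^{a}\right)}{\log{\left(s \right)}} \, ds$.

Since $\dfrac{\partial}{\partial a}\,s^{a} = s^{a} \ln s$, the $\ln s$ in the denominator cancels and
$$\frac{dI}{da} = \int_{0}^{1} -5 s^{a} \, ds = -5 \left[\frac{s^{a+1}}{a+1}\right]_0^1 = - \frac{5}{a + 1}.$$

Integrating with respect to $a$ gives $I(a) = - \log{\left(\frac{32 \left(a + 1\right)^{5}}{16807} \right)} + C$.

At $a = \frac{5}{2}$ the integrand is identically $0$, so $I(\frac{5}{2}) = 0$. The closed form gives $0$, hence $C = 0$.

Setting $a = \frac{7}{4}$:
$$I = - \log{\left(\frac{161051}{537824} \right)}.$$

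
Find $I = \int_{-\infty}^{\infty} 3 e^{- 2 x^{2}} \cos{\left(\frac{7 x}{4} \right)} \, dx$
$\frac{3 \sqrt{2} \sqrt{\pi}}{2 e^{\frac{49}{128}}}$

Treat the cosine frequency as a parameter and define $I(b) = \int_{-\infty}^{\infty} 3 e^{- 2 x^{2}} \cos{\left(b x \right)} \, dx$.

Differentiating under the integral sign,
$$I'(b) = \int_{-\infty}^{\infty} - 3 x e^{- 2 x^{2}} \sin{\left(b x \right)} \, dx.$$

Integrate $\int_{-\infty}^{\infty} x \sin(b x)\, e^{- 2 x^{2}}\, dx$ by parts with $u = \sin(b x)$ and $dv = x\, e^{- 2 x^{2}}\, dx$, giving $v = - \frac{e^{- 2 x^{2}}}{4}$. The boundary term vanishes and
$$\int_{-\infty}^{\infty} x \sin(b x)\, e^{- 2 x^{2}}\, dx = \frac{b}{4} \int_{-\infty}^{\infty} \cos(b x)\, e^{- 2 x^{2}}\, dx,$$
so $I'(b) = - \frac{b}{4}\, I(b)$.

This is a separable first-order ODE; solving with the initial condition $I(0) = \int_{-\infty}^{\infty} 3 e^{- 2 x^{2}}\,dx = \frac{3 \sqrt{2} \sqrt{\pi}}{2}$ gives
$$I(b) = \frac{3 \sqrt{2} \sqrt{\pi} e^{- \frac{b^{2}}{8}}}{2}.$$

Setting $b = \frac{7}{4}$:
$$I = \frac{3 \sqrt{2} \sqrt{\pi}}{2 e^{\frac{49}{128}}}.$$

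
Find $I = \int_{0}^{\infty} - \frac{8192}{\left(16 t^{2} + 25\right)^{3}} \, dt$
$- \frac{384 \pi}{3125}$

Recall the elementary integral
$$J(a) = \int_{0}^{\infty} - \frac{2}{a^{2} + t^{2}} \, dt = - \frac{\pi}{a}.$$

Differentiating under the integral sign with respect to $a$,
$$\frac{dJ}{da} = \int_{0}^{\infty} \frac{4 a}{\left(a^{2} + t^{2}\right)^{2}} \, dt = \frac{\pi}{a^{2}},$$
so $\int_{0}^{\infty} - \frac{2}{\left(a^{2} + t^{2}\right)^{2}} \, dt = - \frac{\pi}{2 a^{3}}$.

Repeating — each differentiation of $1/(t^2+a^2)^j$ produces $-2ja/(t^2+a^2)^{j+1}$ — and dividing through by $-2ja$ at each step yields, after $2$ differentiations in total,
$$\int_{0}^{\infty} - \frac{2}{\left(a^{2} + t^{2}\right)^{3}} \, dt = - \frac{3 \pi}{8 a^{5}}.$$

Setting $a = \frac{5}{4}$:
$$I = - \frac{384 \pi}{3125}.$$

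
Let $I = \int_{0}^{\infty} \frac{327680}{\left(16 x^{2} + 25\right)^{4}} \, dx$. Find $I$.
$\frac{512 \pi}{3125}$

Begin with the known result
$$J(a) = \int_{0}^{\infty} \frac{5}{a^{2} + x^{2}} \, dx = \frac{5 \pi}{2 a}.$$

Differentiating under the integral sign with respect to $a$,
$$\frac{dJ}{da} = \int_{0}^{\infty} - \frac{10 a}{\left(a^{2} + x^{2}\right)^{2}} \, dx = - \frac{5 \pi}{2 a^{2}},$$
so $\int_{0}^{\infty} \frac{5}{\left(a^{2} + x^{2}\right)^{2}} \, dx = \frac{5 \pi}{4 a^{3}}$.

Repeating — each differentiation of $1/(x^2+a^2)^j$ produces $-2ja/(x^2+a^2)^{j+1}$ — and dividing through by $-2ja$ at each step yields, after $3$ differentiations in total,
$$\int_{0}^{\infty} \frac{5}{\left(a^{2} + x^{2}\right)^{4}} \, dx = \frac{25 \pi}{32 a^{7}}.$$

Setting $a = \frac{5}{4}$:
$$I = \frac{512 \pi}{3125}.$$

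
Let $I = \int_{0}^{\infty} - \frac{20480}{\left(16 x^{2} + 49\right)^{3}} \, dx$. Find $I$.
$- \frac{960 \pi}{16807}$

Start from the standard arctangent integral
$$J(a) = \int_{0}^{\infty} - \frac{5}{a^{2} + x^{2}} \, dx = - \frac{5 \pi}{2 a}.$$

Differentiating under the integral sign with respect to $a$,
$$\frac{dJ}{da} = \int_{0}^{\infty} \frac{10 a}{\left(a^{2} + x^{2}\right)^{2}} \, dx = \frac{5 \pi}{2 a^{2}},$$
so $\int_{0}^{\infty} - \frac{5}{\left(a^{2} + x^{2}\right)^{2}} \, dx = - \frac{5 \pi}{4 a^{3}}$.

Repeating — each differentiation of $1/(x^2+a^2)^j$ produces $-2ja/(x^2+a^2)^{j+1}$ — and dividing through by $-2ja$ at each step yields, after $2$ differentiations in total,
$$\int_{0}^{\infty} - \frac{5}{\left(a^{2} + x^{2}\right)^{3}} \, dx = - \frac{15 \pi}{16 a^{5}}.$$

Setting $a = \frac{7}{4}$:
$$I = - \frac{960 \pi}{16807}.$$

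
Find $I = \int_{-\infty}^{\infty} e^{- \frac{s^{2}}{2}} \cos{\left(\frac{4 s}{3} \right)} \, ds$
$\frac{\sqrt{2} \sqrt{\pi}}{e^{\frac{8}{9}}}$

Treat the cosine frequency as a parameter and define $I(b) = \int_{-\infty}^{\infty} e^{- \frac{s^{2}}{2}} \cos{\left(b s \right)} \, ds$.

Differentiating under the integral sign,
$$I'(b) = \int_{-\infty}^{\infty} - s e^{- \frac{s^{2}}{2}} \sin{\left(b s \right)} \, ds.$$

Integrate $\int_{-\infty}^{\infty} s \sin(b s)\, e^{- \frac{s^{2}}{2}}\, ds$ by parts with $u = \sin(b s)$ and $dv = s\, e^{- \frac{s^{2}}{2}}\, ds$, giving $v = - e^{- \frac{s^{2}}{2}}$. The boundary term vanishes and
$$\int_{-\infty}^{\infty} s \sin(b s)\, e^{- \frac{s^{2}}{2}}\, ds = b \int_{-\infty}^{\infty} \cos(b s)\, e^{- \frac{s^{2}}{2}}\, ds,$$
so $I'(b) = - b\, I(b)$.

This is a separable first-order ODE; solving with the initial condition $I(0) = \int_{-\infty}^{\infty} e^{- \frac{s^{2}}{2}}\,ds = \sqrt{2} \sqrt{\pi}$ gives
$$I(b) = \sqrt{2} \sqrt{\pi} e^{- \frac{b^{2}}{2}}.$$

Setting $b = \frac{4}{3}$:
$$I = \frac{\sqrt{2} \sqrt{\pi}}{e^{\frac{8}{9}}}.$$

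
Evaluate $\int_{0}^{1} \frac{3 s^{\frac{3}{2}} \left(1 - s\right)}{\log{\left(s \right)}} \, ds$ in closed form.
$\log{\left(\frac{125}{343} \right)}$

Introduce a parameter $a$ in the exponent: let $I(a) = \int_{0}^{1} \frac{3 \left(- s^{\frac{5}{2}} + s^{a}\right)}{\log{\left(s \right)}} \, ds$.

Since $\dfrac{\partial}{\partial a}\,s^{a} = s^{a} \ln s$, the $\ln s$ in the denominator cancels and
$$\frac{dI}{da} = \int_{0}^{1} 3 s^{a} \, ds = 3 \left[\frac{s^{a+1}}{a+1}\right]_0^1 = \frac{3}{a + 1}.$$

Integrating with respect to $a$ gives $I(a) = \log{\left(\frac{8 \left(a + 1\right)^{3}}{343} \right)} + C$.

At $a = \frac{5}{2}$ the integrand is identically $0$, so $I(\frac{5}{2}) = 0$. The closed form gives $0$, hence $C = 0$.

Setting $a = \frac{3}{2}$:
$$I = \log{\left(\frac{125}{343} \right)}.$$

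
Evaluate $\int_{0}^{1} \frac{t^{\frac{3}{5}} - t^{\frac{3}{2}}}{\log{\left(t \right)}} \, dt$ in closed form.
$- \log{\left(\frac{25}{16} \right)}$

Replace the exponent $\frac{3}{2}$ by a parameter $a$: let $I(a) = \int_{0}^{1} \frac{t^{\frac{3}{5}} - t^{a}}{\log{\left(t \right)}} \, dt$.

Since $\dfrac{\partial}{\partial a}\,t^{a} = t^{a} \ln t$, the $\ln t$ in the denominator cancels and
$$\frac{dI}{da} = \int_{0}^{1} -1 t^{a} \, dt = -1 \left[\frac{t^{a+1}}{a+1}\right]_0^1 = - \frac{1}{a + 1}.$$

Integrating with respect to $a$ gives $I(a) = - \log{\left(\frac{5 a}{8} + \frac{5}{8} \right)} + C$.

At $a = \frac{3}{5}$ the integrand is identically $0$, so $I(\frac{3}{5}) = 0$. The closed form gives $0$, hence $C = 0$.

Setting $a = \frac{3}{2}$:
$$I = - \log{\left(\frac{25}{16} \right)}.$$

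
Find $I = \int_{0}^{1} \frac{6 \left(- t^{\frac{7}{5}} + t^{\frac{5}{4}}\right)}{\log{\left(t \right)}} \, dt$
$\log{\left(\frac{11390625}{16777216} \right)}$

Replace the exponent $\frac{5}{4}$ by a parameter $a$: let $I(a) = \int_{0}^{1} \frac{6 \left(- t^{\frac{7}{5}} + t^{a}\right)}{\log{\left(t \right)}} \, dt$.

Since $\dfrac{\partial}{\partial a}\,t^{a} = t^{a} \ln t$, the $\ln t$ in the denominator cancels and
$$\frac{dI}{da} = \int_{0}^{1} 6 t^{a} \, dt = 6 \left[\frac{t^{a+1}}{a+1}\right]_0^1 = \frac{6}{a + 1}.$$

Integrating with respect to $a$ gives $I(a) = \log{\left(\frac{15625 \left(a + 1\right)^{6}}{2985984} \right)} + C$.

At $a = \frac{7}{5}$ the integrand is identically $0$, so $I(\frac{7}{5}) = 0$. The closed form gives $0$, hence $C = 0$.

Setting $a = \frac{5}{4}$:
$$I = \log{\left(\frac{11390625}{16777216} \right)}.$$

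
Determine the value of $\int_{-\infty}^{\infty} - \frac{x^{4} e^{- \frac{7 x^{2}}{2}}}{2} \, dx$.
$- \frac{3 \sqrt{14} \sqrt{\pi}}{686}$

Start from the elementary integral
$$J(a) = \int_{-\infty}^{\infty} - \frac{e^{- a x^{2}}}{2} \, dx = - \frac{\sqrt{\pi}}{2 \sqrt{a}}.$$

Differentiating under the integral sign brings down a factor of $(-x^2)$:
$$\frac{dJ}{da} = \int_{-\infty}^{\infty} \frac{x^{2} e^{- a x^{2}}}{2} \, dx = \frac{\sqrt{\pi}}{4 a^{\frac{3}{2}}}.$$

Repeating twice in total — each differentiation brings down another $(-x^2)$ — gives
$$\frac{d^{2}J}{da^{2}} = \int_{-\infty}^{\infty} - \frac{x^{4} e^{- a x^{2}}}{2} \, dx = - \frac{3 \sqrt{\pi}}{8 a^{\frac{5}{2}}},$$
and the integrand here is exactly the target integrand, so $I = - \frac{3 \sqrt{\pi}}{8 a^{\frac{5}{2}}}$.

Setting $a = \frac{7}{2}$:
$$I = - \frac{3 \sqrt{14} \sqrt{\pi}}{686}.$$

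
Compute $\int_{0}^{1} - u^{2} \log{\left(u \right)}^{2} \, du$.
$- \frac{2}{27}$

Start from the elementary integral
$$J(a) = \int_{0}^{1} - u^{a} \, du = - \frac{1}{a + 1}.$$

Differentiating under the integral sign brings down a factor of $\ln u$:
$$\frac{dJ}{da} = \int_{0}^{1} - u^{a} \log{\left(u \right)} \, du = \frac{1}{\left(a + 1\right)^{2}}.$$

Repeating twice in total — each differentiation brings down another $\ln u$ — gives
$$\frac{d^{2}J}{da^{2}} = \int_{0}^{1} - u^{a} \log{\left(u \right)}^{2} \, du = - \frac{2}{\left(a + 1\right)^{3}},$$
and the integrand here is exactly the target integrand, so $I = - \frac{2}{\left(a + 1\right)^{3}}$.

Setting $a = 2$:
$$I = - \frac{2}{27}.$$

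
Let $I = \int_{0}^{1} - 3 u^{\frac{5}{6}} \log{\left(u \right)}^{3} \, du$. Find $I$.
$\frac{23328}{14641}$

Consider the simpler parametrised integral
$$J(a) = \int_{0}^{1} - 3 u^{a} \, du = - \frac{3}{a + 1}.$$

Differentiating under the integral sign brings down a factor of $\ln u$:
$$\frac{dJ}{da} = \int_{0}^{1} - 3 u^{a} \log{\left(u \right)} \, du = \frac{3}{\left(a + 1\right)^{2}}.$$

Repeating $3$ times in total — each differentiation brings down another $\ln u$ — gives
$$\frac{d^{3}J}{da^{3}} = \int_{0}^{1} - 3 u^{a} \log{\left(u \right)}^{3} \, du = \frac{18}{\left(a + 1\right)^{4}},$$
and the integrand here is exactly the target integrand, so $I = \frac{18}{\left(a + 1\right)^{4}}$.

Setting $a = \frac{5}{6}$:
$$I = \frac{23328}{14641}.$$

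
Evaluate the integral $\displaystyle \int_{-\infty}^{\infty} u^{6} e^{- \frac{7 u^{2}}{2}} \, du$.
$\frac{15 \sqrt{14} \sqrt{\pi}}{2401}$

Begin with the known integral
$$J(a) = \int_{-\infty}^{\infty} e^{- a u^{2}} \, du = \frac{\sqrt{\pi}}{\sqrt{a}}.$$

Differentiating under the integral sign brings down a factor of $(-u^2)$:
$$\frac{dJ}{da} = \int_{-\infty}^{\infty} - u^{2} e^{- a u^{2}} \, du = - \frac{\sqrt{\pi}}{2 a^{\frac{3}{2}}}.$$

Repeating $3$ times in total — each differentiation brings down another $(-u^2)$ — gives
$$\frac{d^{3}J}{da^{3}} = \int_{-\infty}^{\infty} - u^{6} e^{- a u^{2}} \, du = - \frac{15 \sqrt{\pi}}{8 a^{\frac{7}{2}}},$$
and the integrand here is $(-1)^{3}$ times the target integrand, so $I = (-1)^{3}\,\frac{d^{3}J}{da^{3}} = \frac{15 \sqrt{\pi}}{8 a^{\frac{7}{2}}}$.

Setting $a = \frac{7}{2}$:
$$I = \frac{15 \sqrt{14} \sqrt{\pi}}{2401}.$$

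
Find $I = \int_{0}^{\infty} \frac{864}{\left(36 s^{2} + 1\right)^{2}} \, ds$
$36 \pi$

Start from the standard arctangent integral
$$J(a) = \int_{0}^{\infty} \frac{2}{3 \left(a^{2} + s^{2}\right)} \, ds = \frac{\pi}{3 a}.$$

Differentiating under the integral sign with respect to $a$,
$$\frac{dJ}{da} = \int_{0}^{\infty} - \frac{4 a}{3 \left(a^{2} + s^{2}\right)^{2}} \, ds = - \frac{\pi}{3 a^{2}},$$
so $\int_{0}^{\infty} \frac{2}{3 \left(a^{2} + s^{2}\right)^{2}} \, ds = \frac{\pi}{6 a^{3}}$.

Setting $a = \frac{1}{6}$:
$$I = 36 \pi.$$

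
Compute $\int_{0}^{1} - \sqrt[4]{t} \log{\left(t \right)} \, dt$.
$\frac{16}{25}$

Consider the simpler parametrised integral
$$J(a) = \int_{0}^{1} - t^{a} \, dt = - \frac{1}{a + 1}.$$

Differentiating under the integral sign brings down a factor of $\ln t$:
$$\frac{dJ}{da} = \int_{0}^{1} - t^{a} \log{\left(t \right)} \, dt = \frac{1}{\left(a + 1\right)^{2}}.$$

The integral on the left is $I$, so $I = \frac{1}{\left(a + 1\right)^{2}}$.

Setting $a = \frac{1}{4}$:
$$I = \frac{16}{25}.$$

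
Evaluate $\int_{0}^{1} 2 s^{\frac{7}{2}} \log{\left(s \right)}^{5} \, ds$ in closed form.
$- \frac{5120}{177147}$

Start from the elementary integral
$$J(a) = \int_{0}^{1} 2 s^{a} \, ds = \frac{2}{a + 1}.$$

Differentiating under the integral sign brings down a factor of $\ln s$:
$$\frac{dJ}{da} = \int_{0}^{1} 2 s^{a} \log{\left(s \right)} \, ds = - \frac{2}{\left(a + 1\right)^{2}}.$$

Repeating $5$ times in total — each differentiation brings down another $\ln s$ — gives
$$\frac{d^{5}J}{da^{5}} = \int_{0}^{1} 2 s^{a} \log{\left(s \right)}^{5} \, ds = - \frac{240}{\left(a + 1\right)^{6}},$$
and the integrand here is exactly the target integrand, so $I = - \frac{240}{\left(a + 1\right)^{6}}$.

Setting $a = \frac{7}{2}$:
$$I = - \frac{5120}{177147}.$$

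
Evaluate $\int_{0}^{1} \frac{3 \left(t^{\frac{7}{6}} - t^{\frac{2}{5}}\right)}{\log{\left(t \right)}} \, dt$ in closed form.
$\log{\left(\frac{274625}{74088} \right)}$

Introduce a parameter $a$ in the exponent: let $I(a) = \int_{0}^{1} \frac{3 \left(- t^{\frac{2}{5}} + t^{a}\right)}{\log{\left(t \right)}} \, dt$.

Since $\dfrac{\partial}{\partial a}\,t^{a} = t^{a} \ln t$, the $\ln t$ in the denominator cancels and
$$\frac{dI}{da} = \int_{0}^{1} 3 t^{a} \, dt = 3 \left[\frac{t^{a+1}}{a+1}\right]_0^1 = \frac{3}{a + 1}.$$

Integrating with respect to $a$ gives $I(a) = \log{\left(\frac{125 \left(a + 1\right)^{3}}{343} \right)} + C$.

At $a = \frac{2}{5}$ the integrand is identically $0$, so $I(\frac{2}{5}) = 0$. The closed form gives $0$, hence $C = 0$.

Setting $a = \frac{7}{6}$:
$$I = \log{\left(\frac{274625}{74088} \right)}.$$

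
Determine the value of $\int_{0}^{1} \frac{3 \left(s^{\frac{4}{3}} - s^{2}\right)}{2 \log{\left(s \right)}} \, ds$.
$- 3 \log{\left(3 \right)} + \frac{3 \log{\left(7 \right)}}{2}$

Consider the one-parameter family: let $I(a) = \int_{0}^{1} \frac{3 \left(s^{\frac{4}{3}} - s^{a}\right)}{2 \log{\left(s \right)}} \, ds$.

Since $\dfrac{\partial}{\partial a}\,s^{a} = s^{a} \ln s$, the $\ln s$ in the denominator cancels and
$$\frac{dI}{da} = \int_{0}^{1} - \frac{3}{2} s^{a} \, ds = - \frac{3}{2} \left[\frac{s^{a+1}}{a+1}\right]_0^1 = - \frac{3}{2 a + 2}.$$

Integrating with respect to $a$ gives $I(a) = - \log{\left(\frac{3 \sqrt{21} \left(a + 1\right)^{\frac{3}{2}}}{49} \right)} + C$.

At $a = \frac{4}{3}$ the integrand is identically $0$, so $I(\frac{4}{3}) = 0$. The closed form gives $0$, hence $C = 0$.

Setting $a = 2$:
$$I = - 3 \log{\left(3 \right)} + \frac{3 \log{\left(7 \right)}}{2}.$$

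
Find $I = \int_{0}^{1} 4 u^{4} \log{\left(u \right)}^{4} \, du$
$\frac{96}{3125}$

Consider the simpler parametrised integral
$$J(a) = \int_{0}^{1} 4 u^{a} \, du = \frac{4}{a + 1}.$$

Differentiating under the integral sign brings down a factor of $\ln u$:
$$\frac{dJ}{da} = \int_{0}^{1} 4 u^{a} \log{\left(u \right)} \, du = - \frac{4}{\left(a + 1\right)^{2}}.$$

Repeating $4$ times in total — each differentiation brings down another $\ln u$ — gives
$$\frac{d^{4}J}{da^{4}} = \int_{0}^{1} 4 u^{a} \log{\left(u \right)}^{4} \, du = \frac{96}{\left(a + 1\right)^{5}},$$
and the integrand here is exactly the target integrand, so $I = \frac{96}{\left(a + 1\right)^{5}}$.

Setting $a = 4$:
$$I = \frac{96}{3125}.$$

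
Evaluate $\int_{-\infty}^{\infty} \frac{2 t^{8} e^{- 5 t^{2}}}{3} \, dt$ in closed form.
$\frac{7 \sqrt{5} \sqrt{\pi}}{5000}$

Consider the simpler parametrised integral
$$J(a) = \int_{-\infty}^{\infty} \frac{2 e^{- a t^{2}}}{3} \, dt = \frac{2 \sqrt{\pi}}{3 \sqrt{a}}.$$

Differentiating under the integral sign brings down a factor of $(-t^2)$:
$$\frac{dJ}{da} = \int_{-\infty}^{\infty} - \frac{2 t^{2} e^{- a t^{2}}}{3} \, dt = - \frac{\sqrt{\pi}}{3 a^{\frac{3}{2}}}.$$

Repeating $4$ times in total — each differentiation brings down another $(-t^2)$ — gives
$$\frac{d^{4}J}{da^{4}} = \int_{-\infty}^{\infty} \frac{2 t^{8} e^{- a t^{2}}}{3} \, dt = \frac{35 \sqrt{\pi}}{8 a^{\frac{9}{2}}},$$
and the integrand here is exactly the target integrand, so $I = \frac{35 \sqrt{\pi}}{8 a^{\frac{9}{2}}}$.

Setting $a = 5$:
$$I = \frac{7 \sqrt{5} \sqrt{\pi}}{5000}.$$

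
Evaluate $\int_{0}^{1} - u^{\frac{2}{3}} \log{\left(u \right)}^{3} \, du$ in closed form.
$\frac{486}{625}$

Begin with the known integral
$$J(a) = \int_{0}^{1} - u^{a} \, du = - \frac{1}{a + 1}.$$

Differentiating under the integral sign brings down a factor of $\ln u$:
$$\frac{dJ}{da} = \int_{0}^{1} - u^{a} \log{\left(u \right)} \, du = \frac{1}{\left(a + 1\right)^{2}}.$$

Repeating $3$ times in total — each differentiation brings down another $\ln u$ — gives
$$\frac{d^{3}J}{da^{3}} = \int_{0}^{1} - u^{a} \log{\left(u \right)}^{3} \, du = \frac{6}{\left(a + 1\right)^{4}},$$
and the integrand here is exactly the target integrand, so $I = \frac{6}{\left(a + 1\right)^{4}}$.

Setting $a = \frac{2}{3}$:
$$I = \frac{486}{625}.$$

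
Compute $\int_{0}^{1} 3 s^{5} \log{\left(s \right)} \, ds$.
$- \frac{1}{12}$

Start from the elementary integral
$$J(a) = \int_{0}^{1} 3 s^{a} \, ds = \frac{3}{a + 1}.$$

Differentiating under the integral sign brings down a factor of $\ln s$:
$$\frac{dJ}{da} = \int_{0}^{1} 3 s^{a} \log{\left(s \right)} \, ds = - \frac{3}{\left(a + 1\right)^{2}}.$$

The integral on the left is $I$, so $I = - \frac{3}{\left(a + 1\right)^{2}}$.

Setting $a = 5$:
$$I = - \frac{1}{12}.$$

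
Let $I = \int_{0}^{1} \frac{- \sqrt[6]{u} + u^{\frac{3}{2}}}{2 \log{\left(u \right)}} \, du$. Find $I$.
$\log{\left(\frac{\sqrt{105}}{7} \right)}$

Replace the exponent $\frac{1}{6}$ by a parameter $a$: let $I(a) = \int_{0}^{1} \frac{u^{\frac{3}{2}} - u^{a}}{2 \log{\left(u \right)}} \, du$.

Since $\dfrac{\partial}{\partial a}\,u^{a} = u^{a} \ln u$, the $\ln u$ in the denominator cancels and
$$\frac{dI}{da} = \int_{0}^{1} - \frac{1}{2} u^{a} \, du = - \frac{1}{2} \left[\frac{u^{a+1}}{a+1}\right]_0^1 = - \frac{1}{2 a + 2}.$$

Integrating with respect to $a$ gives $I(a) = - \frac{\log{\left(a + 1 \right)}}{2} - \frac{\log{\left(2 \right)}}{2} + \frac{\log{\left(5 \right)}}{2} + C$.

At $a = \frac{3}{2}$ the integrand is identically $0$, so $I(\frac{3}{2}) = 0$. The closed form gives $0$, hence $C = 0$.

Setting $a = \frac{1}{6}$:
$$I = \log{\left(\frac{\sqrt{105}}{7} \right)}.$$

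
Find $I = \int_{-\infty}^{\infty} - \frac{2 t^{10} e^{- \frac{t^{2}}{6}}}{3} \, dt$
$- 153090 \sqrt{6} \sqrt{\pi}$

Consider the simpler parametrised integral
$$J(a) = \int_{-\infty}^{\infty} - \frac{2 e^{- a t^{2}}}{3} \, dt = - \frac{2 \sqrt{\pi}}{3 \sqrt{a}}.$$

Differentiating under the integral sign brings down a factor of $(-t^2)$:
$$\frac{dJ}{da} = \int_{-\infty}^{\infty} \frac{2 t^{2} e^{- a t^{2}}}{3} \, dt = \frac{\sqrt{\pi}}{3 a^{\frac{3}{2}}}.$$

Repeating $5$ times in total — each differentiation brings down another $(-t^2)$ — gives
$$\frac{d^{5}J}{da^{5}} = \int_{-\infty}^{\infty} \frac{2 t^{10} e^{- a t^{2}}}{3} \, dt = \frac{315 \sqrt{\pi}}{16 a^{\frac{11}{2}}},$$
and the integrand here is $(-1)^{5}$ times the target integrand, so $I = (-1)^{5}\,\frac{d^{5}J}{da^{5}} = - \frac{315 \sqrt{\pi}}{16 a^{\frac{11}{2}}}$.

Setting $a = \frac{1}{6}$:
$$I = - 153090 \sqrt{6} \sqrt{\pi}.$$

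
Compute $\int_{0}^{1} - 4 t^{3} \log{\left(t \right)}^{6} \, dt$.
$- \frac{45}{256}$

Consider the simpler parametrised integral
$$J(a) = \int_{0}^{1} - 4 t^{a} \, dt = - \frac{4}{a + 1}.$$

Differentiating under the integral sign brings down a factor of $\ln t$:
$$\frac{dJ}{da} = \int_{0}^{1} - 4 t^{a} \log{\left(t \right)} \, dt = \frac{4}{\left(a + 1\right)^{2}}.$$

Repeating $6$ times in total — each differentiation brings down another $\ln t$ — gives
$$\frac{d^{6}J}{da^{6}} = \int_{0}^{1} - 4 t^{a} \log{\left(t \right)}^{6} \, dt = - \frac{2880}{\left(a + 1\right)^{7}},$$
and the integrand here is exactly the target integrand, so $I = - \frac{2880}{\left(a + 1\right)^{7}}$.

Setting $a = 3$:
$$I = - \frac{45}{256}.$$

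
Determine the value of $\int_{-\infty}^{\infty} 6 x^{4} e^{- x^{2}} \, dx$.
$\frac{9 \sqrt{\pi}}{2}$

Begin with the known integral
$$J(a) = \int_{-\infty}^{\infty} 6 e^{- a x^{2}} \, dx = \frac{6 \sqrt{\pi}}{\sqrt{a}}.$$

Differentiating under the integral sign brings down a factor of $(-x^2)$:
$$\frac{dJ}{da} = \int_{-\infty}^{\infty} - 6 x^{2} e^{- a x^{2}} \, dx = - \frac{3 \sqrt{\pi}}{a^{\frac{3}{2}}}.$$

Repeating twice in total — each differentiation brings down another $(-x^2)$ — gives
$$\frac{d^{2}J}{da^{2}} = \int_{-\infty}^{\infty} 6 x^{4} e^{- a x^{2}} \, dx = \frac{9 \sqrt{\pi}}{2 a^{\frac{5}{2}}},$$
and the integrand here is exactly the target integrand, so $I = \frac{9 \sqrt{\pi}}{2 a^{\frac{5}{2}}}$.

Setting $a = 1$:
$$I = \frac{9 \sqrt{\pi}}{2}.$$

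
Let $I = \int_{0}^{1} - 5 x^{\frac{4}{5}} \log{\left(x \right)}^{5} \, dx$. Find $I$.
$\frac{3125000}{177147}$

Begin with the known integral
$$J(a) = \int_{0}^{1} - 5 x^{a} \, dx = - \frac{5}{a + 1}.$$

Differentiating under the integral sign brings down a factor of $\ln x$:
$$\frac{dJ}{da} = \int_{0}^{1} - 5 x^{a} \log{\left(x \right)} \, dx = \frac{5}{\left(a + 1\right)^{2}}.$$

Repeating $5$ times in total — each differentiation brings down another $\ln x$ — gives
$$\frac{d^{5}J}{da^{5}} = \int_{0}^{1} - 5 x^{a} \log{\left(x \right)}^{5} \, dx = \frac{600}{\left(a + 1\right)^{6}},$$
and the integrand here is exactly the target integrand, so $I = \frac{600}{\left(a + 1\right)^{6}}$.

Setting $a = \frac{4}{5}$:
$$I = \frac{3125000}{177147}.$$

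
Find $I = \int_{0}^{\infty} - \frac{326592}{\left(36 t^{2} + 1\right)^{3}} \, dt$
$- 10206 \pi$

Begin with the known result
$$J(a) = \int_{0}^{\infty} - \frac{7}{a^{2} + t^{2}} \, dt = - \frac{7 \pi}{2 a}.$$

Differentiating under the integral sign with respect to $a$,
$$\frac{dJ}{da} = \int_{0}^{\infty} \frac{14 a}{\left(a^{2} + t^{2}\right)^{2}} \, dt = \frac{7 \pi}{2 a^{2}},$$
so $\int_{0}^{\infty} - \frac{7}{\left(a^{2} + t^{2}\right)^{2}} \, dt = - \frac{7 \pi}{4 a^{3}}$.

Repeating — each differentiation of $1/(t^2+a^2)^j$ produces $-2ja/(t^2+a^2)^{j+1}$ — and dividing through by $-2ja$ at each step yields, after $2$ differentiations in total,
$$\int_{0}^{\infty} - \frac{7}{\left(a^{2} + t^{2}\right)^{3}} \, dt = - \frac{21 \pi}{16 a^{5}}.$$

Setting $a = \frac{1}{6}$:
$$I = - 10206 \pi.$$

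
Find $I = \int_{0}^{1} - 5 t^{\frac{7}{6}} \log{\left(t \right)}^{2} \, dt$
$- \frac{2160}{2197}$

Start from the elementary integral
$$J(a) = \int_{0}^{1} - 5 t^{a} \, dt = - \frac{5}{a + 1}.$$

Differentiating under the integral sign brings down a factor of $\ln t$:
$$\frac{dJ}{da} = \int_{0}^{1} - 5 t^{a} \log{\left(t \right)} \, dt = \frac{5}{\left(a + 1\right)^{2}}.$$

Repeating twice in total — each differentiation brings down another $\ln t$ — gives
$$\frac{d^{2}J}{da^{2}} = \int_{0}^{1} - 5 t^{a} \log{\left(t \right)}^{2} \, dt = - \frac{10}{\left(a + 1\right)^{3}},$$
and the integrand here is exactly the target integrand, so $I = - \frac{10}{\left(a + 1\right)^{3}}$.

Setting $a = \frac{7}{6}$:
$$I = - \frac{2160}{2197}.$$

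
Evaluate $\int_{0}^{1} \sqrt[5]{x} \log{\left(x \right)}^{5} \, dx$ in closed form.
$- \frac{78125}{1944}$

Start from the elementary integral
$$J(a) = \int_{0}^{1} x^{a} \, dx = \frac{1}{a + 1}.$$

Differentiating under the integral sign brings down a factor of $\ln x$:
$$\frac{dJ}{da} = \int_{0}^{1} x^{a} \log{\left(x \right)} \, dx = - \frac{1}{\left(a + 1\right)^{2}}.$$

Repeating $5$ times in total — each differentiation brings down another $\ln x$ — gives
$$\frac{d^{5}J}{da^{5}} = \int_{0}^{1} x^{a} \log{\left(x \right)}^{5} \, dx = - \frac{120}{\left(a + 1\right)^{6}},$$
and the integrand here is exactly the target integrand, so $I = - \frac{120}{\left(a + 1\right)^{6}}$.

Setting $a = \frac{1}{5}$:
$$I = - \frac{78125}{1944}.$$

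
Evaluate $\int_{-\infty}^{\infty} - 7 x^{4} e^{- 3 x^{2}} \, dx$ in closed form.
$- \frac{7 \sqrt{3} \sqrt{\pi}}{36}$

Begin with the known integral
$$J(a) = \int_{-\infty}^{\infty} - 7 e^{- a x^{2}} \, dx = - \frac{7 \sqrt{\pi}}{\sqrt{a}}.$$

Differentiating under the integral sign brings down a factor of $(-x^2)$:
$$\frac{dJ}{da} = \int_{-\infty}^{\infty} 7 x^{2} e^{- a x^{2}} \, dx = \frac{7 \sqrt{\pi}}{2 a^{\frac{3}{2}}}.$$

Repeating twice in total — each differentiation brings down another $(-x^2)$ — gives
$$\frac{d^{2}J}{da^{2}} = \int_{-\infty}^{\infty} - 7 x^{4} e^{- a x^{2}} \, dx = - \frac{21 \sqrt{\pi}}{4 a^{\frac{5}{2}}},$$
and the integrand here is exactly the target integrand, so $I = - \frac{21 \sqrt{\pi}}{4 a^{\frac{5}{2}}}$.

Setting $a = 3$:
$$I = - \frac{7 \sqrt{3} \sqrt{\pi}}{36}.$$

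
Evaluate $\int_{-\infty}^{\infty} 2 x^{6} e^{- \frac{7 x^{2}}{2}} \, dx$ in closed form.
$\frac{30 \sqrt{14} \sqrt{\pi}}{2401}$

Consider the simpler parametrised integral
$$J(a) = \int_{-\infty}^{\infty} 2 e^{- a x^{2}} \, dx = \frac{2 \sqrt{\pi}}{\sqrt{a}}.$$

Differentiating under the integral sign brings down a factor of $(-x^2)$:
$$\frac{dJ}{da} = \int_{-\infty}^{\infty} - 2 x^{2} e^{- a x^{2}} \, dx = - \frac{\sqrt{\pi}}{a^{\frac{3}{2}}}.$$

Repeating $3$ times in total — each differentiation brings down another $(-x^2)$ — gives
$$\frac{d^{3}J}{da^{3}} = \int_{-\infty}^{\infty} - 2 x^{6} e^{- a x^{2}} \, dx = - \frac{15 \sqrt{\pi}}{4 a^{\frac{7}{2}}},$$
and the integrand here is $(-1)^{3}$ times the target integrand, so $I = (-1)^{3}\,\frac{d^{3}J}{da^{3}} = \frac{15 \sqrt{\pi}}{4 a^{\frac{7}{2}}}$.

Setting $a = \frac{7}{2}$:
$$I = \frac{30 \sqrt{14} \sqrt{\pi}}{2401}.$$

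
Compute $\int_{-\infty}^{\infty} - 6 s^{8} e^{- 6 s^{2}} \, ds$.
$- \frac{35 \sqrt{6} \sqrt{\pi}}{6912}$

Start from the elementary integral
$$J(a) = \int_{-\infty}^{\infty} - 6 e^{- a s^{2}} \, ds = - \frac{6 \sqrt{\pi}}{\sqrt{a}}.$$

Differentiating under the integral sign brings down a factor of $(-s^2)$:
$$\frac{dJ}{da} = \int_{-\infty}^{\infty} 6 s^{2} e^{- a s^{2}} \, ds = \frac{3 \sqrt{\pi}}{a^{\frac{3}{2}}}.$$

Repeating $4$ times in total — each differentiation brings down another $(-s^2)$ — gives
$$\frac{d^{4}J}{da^{4}} = \int_{-\infty}^{\infty} - 6 s^{8} e^{- a s^{2}} \, ds = - \frac{315 \sqrt{\pi}}{8 a^{\frac{9}{2}}},$$
and the integrand here is exactly the target integrand, so $I = - \frac{315 \sqrt{\pi}}{8 a^{\frac{9}{2}}}$.

Setting $a = 6$:
$$I = - \frac{35 \sqrt{6} \sqrt{\pi}}{6912}.$$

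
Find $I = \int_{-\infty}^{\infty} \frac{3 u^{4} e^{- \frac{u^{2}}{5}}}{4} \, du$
$\frac{225 \sqrt{5} \sqrt{\pi}}{16}$

Start from the elementary integral
$$J(a) = \int_{-\infty}^{\infty} \frac{3 e^{- a u^{2}}}{4} \, du = \frac{3 \sqrt{\pi}}{4 \sqrt{a}}.$$

Differentiating under the integral sign brings down a factor of $(-u^2)$:
$$\frac{dJ}{da} = \int_{-\infty}^{\infty} - \frac{3 u^{2} e^{- a u^{2}}}{4} \, du = - \frac{3 \sqrt{\pi}}{8 a^{\frac{3}{2}}}.$$

Repeating twice in total — each differentiation brings down another $(-u^2)$ — gives
$$\frac{d^{2}J}{da^{2}} = \int_{-\infty}^{\infty} \frac{3 u^{4} e^{- a u^{2}}}{4} \, du = \frac{9 \sqrt{\pi}}{16 a^{\frac{5}{2}}},$$
and the integrand here is exactly the target integrand, so $I = \frac{9 \sqrt{\pi}}{16 a^{\frac{5}{2}}}$.

Setting $a = \frac{1}{5}$:
$$I = \frac{225 \sqrt{5} \sqrt{\pi}}{16}.$$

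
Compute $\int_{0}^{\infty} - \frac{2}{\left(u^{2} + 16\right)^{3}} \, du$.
$- \frac{3 \pi}{8192}$

Begin with the known result
$$J(a) = \int_{0}^{\infty} - \frac{2}{a^{2} + u^{2}} \, du = - \frac{\pi}{a}.$$

Differentiating under the integral sign with respect to $a$,
$$\frac{dJ}{da} = \int_{0}^{\infty} \frac{4 a}{\left(a^{2} + u^{2}\right)^{2}} \, du = \frac{\pi}{a^{2}},$$
so $\int_{0}^{\infty} - \frac{2}{\left(a^{2} + u^{2}\right)^{2}} \, du = - \frac{\pi}{2 a^{3}}$.

Repeating — each differentiation of $1/(u^2+a^2)^j$ produces $-2ja/(u^2+a^2)^{j+1}$ — and dividing through by $-2ja$ at each step yields, after $2$ differentiations in total,
$$\int_{0}^{\infty} - \frac{2}{\left(a^{2} + u^{2}\right)^{3}} \, du = - \frac{3 \pi}{8 a^{5}}.$$

Setting $a = 4$:
$$I = - \frac{3 \pi}{8192}.$$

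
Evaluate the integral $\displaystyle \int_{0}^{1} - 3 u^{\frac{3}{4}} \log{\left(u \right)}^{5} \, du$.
$\frac{1474560}{117649}$

Consider the simpler parametrised integral
$$J(a) = \int_{0}^{1} - 3 u^{a} \, du = - \frac{3}{a + 1}.$$

Differentiating under the integral sign brings down a factor of $\ln u$:
$$\frac{dJ}{da} = \int_{0}^{1} - 3 u^{a} \log{\left(u \right)} \, du = \frac{3}{\left(a + 1\right)^{2}}.$$

Repeating $5$ times in total — each differentiation brings down another $\ln u$ — gives
$$\frac{d^{5}J}{da^{5}} = \int_{0}^{1} - 3 u^{a} \log{\left(u \right)}^{5} \, du = \frac{360}{\left(a + 1\right)^{6}},$$
and the integrand here is exactly the target integrand, so $I = \frac{360}{\left(a + 1\right)^{6}}$.

Setting $a = \frac{3}{4}$:
$$I = \frac{1474560}{117649}.$$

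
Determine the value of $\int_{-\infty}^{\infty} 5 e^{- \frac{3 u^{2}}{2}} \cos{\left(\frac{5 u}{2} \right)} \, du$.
$\frac{5 \sqrt{6} \sqrt{\pi}}{3 e^{\frac{25}{24}}}$

Define $I(b) = \int_{-\infty}^{\infty} 5 e^{- \frac{3 u^{2}}{2}} \cos{\left(b u \right)} \, du$.

Differentiating under the integral sign,
$$I'(b) = \int_{-\infty}^{\infty} - 5 u e^{- \frac{3 u^{2}}{2}} \sin{\left(b u \right)} \, du.$$

Integrate $\int_{-\infty}^{\infty} u \sin(b u)\, e^{- \frac{3 u^{2}}{2}}\, du$ by parts with $w = \sin(b u)$ and $dv = u\, e^{- \frac{3 u^{2}}{2}}\, du$, giving $v = - \frac{e^{- \frac{3 u^{2}}{2}}}{3}$. The boundary term vanishes and
$$\int_{-\infty}^{\infty} u \sin(b u)\, e^{- \frac{3 u^{2}}{2}}\, du = \frac{b}{3} \int_{-\infty}^{\infty} \cos(b u)\, e^{- \frac{3 u^{2}}{2}}\, du,$$
so $I'(b) = - \frac{b}{3}\, I(b)$.

This is a separable first-order ODE; solving with the initial condition $I(0) = \int_{-\infty}^{\infty} 5 e^{- \frac{3 u^{2}}{2}}\,du = \frac{5 \sqrt{6} \sqrt{\pi}}{3}$ gives
$$I(b) = \frac{5 \sqrt{6} \sqrt{\pi} e^{- \frac{b^{2}}{6}}}{3}.$$

Setting $b = \frac{5}{2}$:
$$I = \frac{5 \sqrt{6} \sqrt{\pi}}{3 e^{\frac{25}{24}}}.$$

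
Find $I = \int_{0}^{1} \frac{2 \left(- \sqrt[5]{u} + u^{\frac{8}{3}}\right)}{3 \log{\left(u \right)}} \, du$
$\log{\left(\frac{\sqrt[3]{18} \cdot 55^{\frac{2}{3}}}{18} \right)}$

Introduce a parameter $a$ in the exponent: let $I(a) = \int_{0}^{1} \frac{2 \left(u^{\frac{8}{3}} - u^{a}\right)}{3 \log{\left(u \right)}} \, du$.

Since $\dfrac{\partial}{\partial a}\,u^{a} = u^{a} \ln u$, the $\ln u$ in the denominator cancels and
$$\frac{dI}{da} = \int_{0}^{1} - \frac{2}{3} u^{a} \, du = - \frac{2}{3} \left[\frac{u^{a+1}}{a+1}\right]_0^1 = - \frac{2}{3 a + 3}.$$

Integrating with respect to $a$ gives $I(a) = - \frac{2 \log{\left(a + 1 \right)}}{3} - \frac{2 \log{\left(3 \right)}}{3} + \frac{2 \log{\left(11 \right)}}{3} + C$.

At $a = \frac{8}{3}$ the integrand is identically $0$, so $I(\frac{8}{3}) = 0$. The closed form gives $0$, hence $C = 0$.

Setting $a = \frac{1}{5}$:
$$I = \log{\left(\frac{\sqrt[3]{18} \cdot 55^{\frac{2}{3}}}{18} \right)}.$$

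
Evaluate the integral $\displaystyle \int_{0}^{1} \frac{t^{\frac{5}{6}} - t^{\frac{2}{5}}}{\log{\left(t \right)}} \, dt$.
$- \log{\left(42 \right)} + \log{\left(55 \right)}$

Replace the exponent $\frac{2}{5}$ by a parameter $a$: let $I(a) = \int_{0}^{1} \frac{t^{\frac{5}{6}} - t^{a}}{\log{\left(t \right)}} \, dt$.

Since $\dfrac{\partial}{\partial a}\,t^{a} = t^{a} \ln t$, the $\ln t$ in the denominator cancels and
$$\frac{dI}{da} = \int_{0}^{1} -1 t^{a} \, dt = -1 \left[\frac{t^{a+1}}{a+1}\right]_0^1 = - \frac{1}{a + 1}.$$

Integrating with respect to $a$ gives $I(a) = - \log{\left(\frac{6 a}{11} + \frac{6}{11} \right)} + C$.

At $a = \frac{5}{6}$ the integrand is identically $0$, so $I(\frac{5}{6}) = 0$. The closed form gives $0$, hence $C = 0$.

Setting $a = \frac{2}{5}$:
$$I = - \log{\left(42 \right)} + \log{\left(55 \right)}.$$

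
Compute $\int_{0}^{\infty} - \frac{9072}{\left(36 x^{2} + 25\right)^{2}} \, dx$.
$- \frac{378 \pi}{125}$

Begin with the known result
$$J(a) = \int_{0}^{\infty} - \frac{7}{a^{2} + x^{2}} \, dx = - \frac{7 \pi}{2 a}.$$

Differentiating under the integral sign with respect to $a$,
$$\frac{dJ}{da} = \int_{0}^{\infty} \frac{14 a}{\left(a^{2} + x^{2}\right)^{2}} \, dx = \frac{7 \pi}{2 a^{2}},$$
so $\int_{0}^{\infty} - \frac{7}{\left(a^{2} + x^{2}\right)^{2}} \, dx = - \frac{7 \pi}{4 a^{3}}$.

Setting $a = \frac{5}{6}$:
$$I = - \frac{378 \pi}{125}.$$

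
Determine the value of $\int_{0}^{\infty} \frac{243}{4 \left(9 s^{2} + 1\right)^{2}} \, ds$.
$\frac{81 \pi}{16}$

Start from the standard arctangent integral
$$J(a) = \int_{0}^{\infty} \frac{3}{4 \left(a^{2} + s^{2}\right)} \, ds = \frac{3 \pi}{8 a}.$$

Differentiating under the integral sign with respect to $a$,
$$\frac{dJ}{da} = \int_{0}^{\infty} - \frac{3 a}{2 \left(a^{2} + s^{2}\right)^{2}} \, ds = - \frac{3 \pi}{8 a^{2}},$$
so $\int_{0}^{\infty} \frac{3}{4 \left(a^{2} + s^{2}\right)^{2}} \, ds = \frac{3 \pi}{16 a^{3}}$.

Setting $a = \frac{1}{3}$:
$$I = \frac{81 \pi}{16}.$$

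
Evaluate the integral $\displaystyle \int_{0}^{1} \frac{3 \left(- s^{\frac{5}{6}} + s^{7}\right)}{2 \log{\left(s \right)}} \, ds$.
$\log{\left(\frac{192 \sqrt{33}}{121} \right)}$

Replace the exponent $\frac{5}{6}$ by a parameter $a$: let $I(a) = \int_{0}^{1} \frac{3 \left(s^{7} - s^{a}\right)}{2 \log{\left(s \right)}} \, ds$.

Since $\dfrac{\partial}{\partial a}\,s^{a} = s^{a} \ln s$, the $\ln s$ in the denominator cancels and
$$\frac{dI}{da} = \int_{0}^{1} - \frac{3}{2} s^{a} \, ds = - \frac{3}{2} \left[\frac{s^{a+1}}{a+1}\right]_0^1 = - \frac{3}{2 a + 2}.$$

Integrating with respect to $a$ gives $I(a) = - \frac{3 \log{\left(a + 1 \right)}}{2} + \frac{9 \log{\left(2 \right)}}{2} + C$.

At $a = 7$ the integrand is identically $0$, so $I(7) = 0$. The closed form gives $0$, hence $C = 0$.

Setting $a = \frac{5}{6}$:
$$I = \log{\left(\frac{192 \sqrt{33}}{121} \right)}.$$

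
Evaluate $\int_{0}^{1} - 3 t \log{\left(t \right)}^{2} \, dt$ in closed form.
$- \frac{3}{4}$

Begin with the known integral
$$J(a) = \int_{0}^{1} - 3 t^{a} \, dt = - \frac{3}{a + 1}.$$

Differentiating under the integral sign brings down a factor of $\ln t$:
$$\frac{dJ}{da} = \int_{0}^{1} - 3 t^{a} \log{\left(t \right)} \, dt = \frac{3}{\left(a + 1\right)^{2}}.$$

Repeating twice in total — each differentiation brings down another $\ln t$ — gives
$$\frac{d^{2}J}{da^{2}} = \int_{0}^{1} - 3 t^{a} \log{\left(t \right)}^{2} \, dt = - \frac{6}{\left(a + 1\right)^{3}},$$
and the integrand here is exactly the target integrand, so $I = - \frac{6}{\left(a + 1\right)^{3}}$.

Setting $a = 1$:
$$I = - \frac{3}{4}.$$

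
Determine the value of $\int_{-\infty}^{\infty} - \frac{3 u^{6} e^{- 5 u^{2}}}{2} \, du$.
$- \frac{9 \sqrt{5} \sqrt{\pi}}{2000}$

Begin with the known integral
$$J(a) = \int_{-\infty}^{\infty} - \frac{3 e^{- a u^{2}}}{2} \, du = - \frac{3 \sqrt{\pi}}{2 \sqrt{a}}.$$

Differentiating under the integral sign brings down a factor of $(-u^2)$:
$$\frac{dJ}{da} = \int_{-\infty}^{\infty} \frac{3 u^{2} e^{- a u^{2}}}{2} \, du = \frac{3 \sqrt{\pi}}{4 a^{\frac{3}{2}}}.$$

Repeating $3$ times in total — each differentiation brings down another $(-u^2)$ — gives
$$\frac{d^{3}J}{da^{3}} = \int_{-\infty}^{\infty} \frac{3 u^{6} e^{- a u^{2}}}{2} \, du = \frac{45 \sqrt{\pi}}{16 a^{\frac{7}{2}}},$$
and the integrand here is $(-1)^{3}$ times the target integrand, so $I = (-1)^{3}\,\frac{d^{3}J}{da^{3}} = - \frac{45 \sqrt{\pi}}{16 a^{\frac{7}{2}}}$.

Setting $a = 5$:
$$I = - \frac{9 \sqrt{5} \sqrt{\pi}}{2000}.$$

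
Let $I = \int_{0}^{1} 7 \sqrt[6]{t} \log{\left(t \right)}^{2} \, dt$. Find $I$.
$\frac{432}{49}$

Consider the simpler parametrised integral
$$J(a) = \int_{0}^{1} 7 t^{a} \, dt = \frac{7}{a + 1}.$$

Differentiating under the integral sign brings down a factor of $\ln t$:
$$\frac{dJ}{da} = \int_{0}^{1} 7 t^{a} \log{\left(t \right)} \, dt = - \frac{7}{\left(a + 1\right)^{2}}.$$

Repeating twice in total — each differentiation brings down another $\ln t$ — gives
$$\frac{d^{2}J}{da^{2}} = \int_{0}^{1} 7 t^{a} \log{\left(t \right)}^{2} \, dt = \frac{14}{\left(a + 1\right)^{3}},$$
and the integrand here is exactly the target integrand, so $I = \frac{14}{\left(a + 1\right)^{3}}$.

Setting $a = \frac{1}{6}$:
$$I = \frac{432}{49}.$$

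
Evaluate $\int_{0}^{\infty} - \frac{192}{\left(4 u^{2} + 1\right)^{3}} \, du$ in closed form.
$- 18 \pi$

Recall the elementary integral
$$J(a) = \int_{0}^{\infty} - \frac{3}{a^{2} + u^{2}} \, du = - \frac{3 \pi}{2 a}.$$

Differentiating under the integral sign with respect to $a$,
$$\frac{dJ}{da} = \int_{0}^{\infty} \frac{6 a}{\left(a^{2} + u^{2}\right)^{2}} \, du = \frac{3 \pi}{2 a^{2}},$$
so $\int_{0}^{\infty} - \frac{3}{\left(a^{2} + u^{2}\right)^{2}} \, du = - \frac{3 \pi}{4 a^{3}}$.

Repeating — each differentiation of $1/(u^2+a^2)^j$ produces $-2ja/(u^2+a^2)^{j+1}$ — and dividing through by $-2ja$ at each step yields, after $2$ differentiations in total,
$$\int_{0}^{\infty} - \frac{3}{\left(a^{2} + u^{2}\right)^{3}} \, du = - \frac{9 \pi}{16 a^{5}}.$$

Setting $a = \frac{1}{2}$:
$$I = - 18 \pi.$$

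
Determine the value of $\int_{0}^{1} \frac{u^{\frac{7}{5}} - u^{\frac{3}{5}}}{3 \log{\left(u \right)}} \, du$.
$- \log{\left(2 \right)} + \frac{\log{\left(12 \right)}}{3}$

Consider the one-parameter family: let $I(a) = \int_{0}^{1} \frac{u^{\frac{7}{5}} - u^{a}}{3 \log{\left(u \right)}} \, du$.

Since $\dfrac{\partial}{\partial a}\,u^{a} = u^{a} \ln u$, the $\ln u$ in the denominator cancels and
$$\frac{dI}{da} = \int_{0}^{1} - \frac{1}{3} u^{a} \, du = - \frac{1}{3} \left[\frac{u^{a+1}}{a+1}\right]_0^1 = - \frac{1}{3 a + 3}.$$

Integrating with respect to $a$ gives $I(a) = - \frac{\log{\left(a + 1 \right)}}{3} - \frac{\log{\left(5 \right)}}{3} + \frac{\log{\left(12 \right)}}{3} + C$.

At $a = \frac{7}{5}$ the integrand is identically $0$, so $I(\frac{7}{5}) = 0$. The closed form gives $0$, hence $C = 0$.

Setting $a = \frac{3}{5}$:
$$I = - \log{\left(2 \right)} + \frac{\log{\left(12 \right)}}{3}.$$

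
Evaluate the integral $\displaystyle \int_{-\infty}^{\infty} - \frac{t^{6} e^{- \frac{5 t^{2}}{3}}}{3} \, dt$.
$- \frac{27 \sqrt{15} \sqrt{\pi}}{1000}$

Start from the elementary integral
$$J(a) = \int_{-\infty}^{\infty} - \frac{e^{- a t^{2}}}{3} \, dt = - \frac{\sqrt{\pi}}{3 \sqrt{a}}.$$

Differentiating under the integral sign brings down a factor of $(-t^2)$:
$$\frac{dJ}{da} = \int_{-\infty}^{\infty} \frac{t^{2} e^{- a t^{2}}}{3} \, dt = \frac{\sqrt{\pi}}{6 a^{\frac{3}{2}}}.$$

Repeating $3$ times in total — each differentiation brings down another $(-t^2)$ — gives
$$\frac{d^{3}J}{da^{3}} = \int_{-\infty}^{\infty} \frac{t^{6} e^{- a t^{2}}}{3} \, dt = \frac{5 \sqrt{\pi}}{8 a^{\frac{7}{2}}},$$
and the integrand here is $(-1)^{3}$ times the target integrand, so $I = (-1)^{3}\,\frac{d^{3}J}{da^{3}} = - \frac{5 \sqrt{\pi}}{8 a^{\frac{7}{2}}}$.

Setting $a = \frac{5}{3}$:
$$I = - \frac{27 \sqrt{15} \sqrt{\pi}}{1000}.$$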